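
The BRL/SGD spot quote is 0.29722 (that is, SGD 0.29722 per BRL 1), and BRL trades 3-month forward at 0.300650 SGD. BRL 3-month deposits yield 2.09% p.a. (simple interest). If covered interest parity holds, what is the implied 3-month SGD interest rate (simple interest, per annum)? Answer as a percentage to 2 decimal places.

T = 3/12 years.
CIP gives F = S · g_SGD/g_BRL, so g_SGD/g_BRL = 0.30065/0.29722 = 1.0115403.
The BRL side grows by 1 + 0.0209×3/12 = 1.005225.
Hence g_SGD = 1.0168256.
(1.0168256 − 1)/T = 0.067302, i.e. 6.73%.

6.73%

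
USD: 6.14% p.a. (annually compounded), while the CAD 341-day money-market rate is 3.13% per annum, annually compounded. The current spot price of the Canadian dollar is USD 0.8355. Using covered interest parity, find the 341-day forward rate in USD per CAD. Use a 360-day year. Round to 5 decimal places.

0.85858

T = 341/360 years.
Growth of 1 USD over T: (1 + 0.0614)^(341/360) = 1.0580672.
CAD accumulates by (1 + 0.0313)^(341/360) = 1.0296238.
So F = 0.8355 × 1.0580672 / 1.0296238 = 0.8585807 (USD/CAD).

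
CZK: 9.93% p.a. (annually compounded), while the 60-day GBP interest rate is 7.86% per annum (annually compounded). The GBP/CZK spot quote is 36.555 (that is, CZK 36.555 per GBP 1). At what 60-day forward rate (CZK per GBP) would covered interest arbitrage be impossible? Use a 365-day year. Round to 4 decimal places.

36.6694

T = 60/365 years.
Growth of 1 CZK over T: (1 + 0.0993)^(60/365) = 1.01568452.
Growth of 1 GBP over T: (1 + 0.0786)^(60/365) = 1.01251557.
So F = 36.555 × 1.01568452 / 1.01251557 = 36.669409 (CZK/GBP).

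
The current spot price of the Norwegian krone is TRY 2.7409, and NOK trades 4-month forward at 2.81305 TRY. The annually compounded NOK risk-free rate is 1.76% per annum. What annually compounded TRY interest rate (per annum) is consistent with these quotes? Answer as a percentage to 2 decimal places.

10.01%

T = 4/12 years.
By CIP, F/S equals the TRY-to-NOK growth ratio: 2.81305/2.7409 = 1.0263235.
The NOK side grows by (1 + 0.0176)^(4/12) = 1.0058326.
Hence g_TRY = 1.0323096.
Annualise: 1.0323096^(12/4) − 1 = 0.100094 = 10.01%.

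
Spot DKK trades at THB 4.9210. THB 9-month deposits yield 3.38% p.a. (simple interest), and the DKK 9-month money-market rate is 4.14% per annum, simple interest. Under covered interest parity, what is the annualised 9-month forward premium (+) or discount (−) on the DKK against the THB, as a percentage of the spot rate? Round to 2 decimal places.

-0.74%

T = 9/12 years.
No-arbitrage forward: 4.921 × 1.025350 / 1.031050 = 4.8937950 THB/DKK.
(F − S)/S ÷ T = (4.8937950 − 4.921)/4.921/(9/12) = -0.007371 → -0.74%.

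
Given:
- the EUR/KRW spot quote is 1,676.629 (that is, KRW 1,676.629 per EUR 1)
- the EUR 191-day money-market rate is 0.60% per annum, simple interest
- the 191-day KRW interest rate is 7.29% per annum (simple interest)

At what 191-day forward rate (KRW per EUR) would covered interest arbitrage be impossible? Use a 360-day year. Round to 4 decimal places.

1735.9507

T = 191/360 years.
Growth of 1 KRW over T: 1 + 0.0729×191/360 = 1.0386775.
Growth of 1 EUR over T: 1 + 0.0060×191/360 = 1.0031833333.
CIP: F = S · (grow KRW)/(grow EUR) = 1676.629 × 1.0386775/1.0031833333 = 1735.950708 KRW per EUR.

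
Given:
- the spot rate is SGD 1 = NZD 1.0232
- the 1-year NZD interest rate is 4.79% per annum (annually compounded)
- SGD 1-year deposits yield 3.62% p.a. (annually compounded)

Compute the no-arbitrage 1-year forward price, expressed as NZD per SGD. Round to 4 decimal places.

T = 1 year.
NZD accumulates by (1 + 0.0479)^1 = 1.047900.
SGD accumulates by (1 + 0.0362)^1 = 1.036200.
So F = 1.0232 × 1.047900 / 1.036200 = 1.034753 (NZD/SGD).

1.0348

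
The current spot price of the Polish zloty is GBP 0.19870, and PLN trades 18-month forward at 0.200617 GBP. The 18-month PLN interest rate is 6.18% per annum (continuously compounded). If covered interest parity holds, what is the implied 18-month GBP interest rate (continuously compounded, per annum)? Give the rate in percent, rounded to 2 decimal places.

6.82%

T = 18/12 years.
F/S = 0.200617/0.1987 = 1.0096477 = (growth of GBP) / (growth of PLN).
PLN growth factor: e^(0.0618×18/12) = 1.0971325.
Hence g_GBP = 1.1077173.
r = ln(1.1077173)/(18/12) = 0.068201 → 6.82%.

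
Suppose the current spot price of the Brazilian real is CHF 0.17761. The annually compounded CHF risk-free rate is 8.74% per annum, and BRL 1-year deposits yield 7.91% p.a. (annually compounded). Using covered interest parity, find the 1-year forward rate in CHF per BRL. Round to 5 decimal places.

T = 1 year.
CHF accumulates by (1 + 0.0874)^1 = 1.087400.
BRL growth factor: (1 + 0.0791)^1 = 1.079100.
Forward (CHF per BRL) = 0.17761 × 1.087400 / 1.079100 = 0.1789761.

0.17898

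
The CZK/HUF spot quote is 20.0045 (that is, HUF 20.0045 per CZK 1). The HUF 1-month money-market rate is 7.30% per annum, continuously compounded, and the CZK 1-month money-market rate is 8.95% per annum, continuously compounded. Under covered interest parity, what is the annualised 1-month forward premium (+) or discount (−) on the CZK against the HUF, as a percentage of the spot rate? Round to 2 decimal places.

T = 1/12 years.
CIP forward (HUF per CZK) = 20.0045 × 1.0061019/1.0074862 = 19.9770135.
Annualised premium = (F − S)/S × (1/T) = (19.9770135 − 20.0045)/20.0045 ÷ (1/12) = -1.65%.

-1.65%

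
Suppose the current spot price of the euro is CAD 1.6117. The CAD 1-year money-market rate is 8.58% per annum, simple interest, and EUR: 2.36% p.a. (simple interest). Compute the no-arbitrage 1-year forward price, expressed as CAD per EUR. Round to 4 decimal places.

1.7096

T = 1 year.
CAD accumulates by 1 + 0.0858×1 = 1.085800.
EUR accumulates by 1 + 0.0236×1 = 1.023600.
So F = 1.6117 × 1.085800 / 1.023600 = 1.709636 (CAD/EUR).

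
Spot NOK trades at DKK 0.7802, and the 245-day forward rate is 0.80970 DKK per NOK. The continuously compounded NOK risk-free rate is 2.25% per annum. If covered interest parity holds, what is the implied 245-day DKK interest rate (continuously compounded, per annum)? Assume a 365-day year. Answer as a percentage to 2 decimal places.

7.78%

T = 245/365 years.
F/S = 0.8097/0.7802 = 1.0378108 = (growth of DKK) / (growth of NOK).
The NOK side grows by e^(0.0225×245/365) = 1.0152174.
That pins the DKK growth at 1.0536036.
r = ln(1.0536036)/(245/365) = 0.077792 → 7.78%.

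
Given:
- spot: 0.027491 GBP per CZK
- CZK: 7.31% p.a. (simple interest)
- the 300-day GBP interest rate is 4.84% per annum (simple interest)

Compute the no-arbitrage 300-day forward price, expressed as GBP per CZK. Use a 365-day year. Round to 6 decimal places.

0.026965

T = 300/365 years.
GBP growth factor: 1 + 0.0484×300/365 = 1.0397808.
CZK accumulates by 1 + 0.0731×300/365 = 1.0600822.
So F = 0.027491 × 1.0397808 / 1.0600822 = 0.02696453 (GBP/CZK).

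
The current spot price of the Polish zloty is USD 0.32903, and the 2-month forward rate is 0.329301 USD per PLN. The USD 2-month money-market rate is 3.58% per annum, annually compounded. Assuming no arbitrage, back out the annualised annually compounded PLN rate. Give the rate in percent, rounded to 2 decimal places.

T = 2/12 years.
F/S = 0.329301/0.32903 = 1.0008236 = (growth of USD) / (growth of PLN).
USD growth factor: (1 + 0.0358)^(2/12) = 1.0058796.
Hence g_PLN = 1.0050518.
r = 1.0050518^(12/2) − 1 = 0.030696 → 3.07%.

3.07%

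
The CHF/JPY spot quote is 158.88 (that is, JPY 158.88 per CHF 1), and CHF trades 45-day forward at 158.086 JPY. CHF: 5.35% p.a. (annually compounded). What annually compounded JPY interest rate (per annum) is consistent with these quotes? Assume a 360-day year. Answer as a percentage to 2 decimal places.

T = 45/360 years.
F/S = 158.086/158.88 = 0.9950025 = (growth of JPY) / (growth of CHF).
The CHF side grows by (1 + 0.0535)^(45/360) = 1.006536.
That pins the JPY growth at 1.0015058.
Annualise: 1.0015058^(360/45) − 1 = 0.012110 = 1.21%.

1.21%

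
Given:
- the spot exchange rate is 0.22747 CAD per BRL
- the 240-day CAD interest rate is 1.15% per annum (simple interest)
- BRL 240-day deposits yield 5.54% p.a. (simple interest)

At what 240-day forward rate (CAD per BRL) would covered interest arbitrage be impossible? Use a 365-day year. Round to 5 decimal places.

0.22113

T = 240/365 years.
Growth of 1 CAD over T: 1 + 0.0115×240/365 = 1.0075616.
Growth of 1 BRL over T: 1 + 0.0554×240/365 = 1.0364274.
CIP: F = S · (grow CAD)/(grow BRL) = 0.22747 × 1.0075616/1.0364274 = 0.2211347 CAD per BRL.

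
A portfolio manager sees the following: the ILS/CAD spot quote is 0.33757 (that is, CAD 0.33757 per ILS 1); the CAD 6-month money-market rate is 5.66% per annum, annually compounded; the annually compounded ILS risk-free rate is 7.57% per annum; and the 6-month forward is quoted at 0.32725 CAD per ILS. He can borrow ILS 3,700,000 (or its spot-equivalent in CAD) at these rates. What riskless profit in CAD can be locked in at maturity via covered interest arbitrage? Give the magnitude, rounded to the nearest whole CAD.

T = 6/12 years.
Route A — deposit ILS, sell forward: 3,700,000 × 1.037159583 × 0.32725 = CAD 1,255,818.75.
Route B — convert at spot, deposit CAD: 3,700,000 × 0.33757 × 1.027910502 = CAD 1,283,869.47.
The quoted forward undervalues ILS, so borrow ILS, convert to CAD at spot, deposit the CAD at 5.66%, and buy ILS forward at 0.32725 to cover the loan.
Profit = 1,283,869.47 − 1,255,818.75 = CAD 28,051.

CAD 28,051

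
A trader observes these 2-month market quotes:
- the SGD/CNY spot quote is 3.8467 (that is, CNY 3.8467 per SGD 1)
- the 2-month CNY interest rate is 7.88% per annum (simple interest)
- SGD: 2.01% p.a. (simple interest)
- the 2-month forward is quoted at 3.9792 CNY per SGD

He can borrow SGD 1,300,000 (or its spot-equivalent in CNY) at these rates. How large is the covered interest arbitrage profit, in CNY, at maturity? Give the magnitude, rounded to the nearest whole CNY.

CNY 123,903

T = 2/12 years.
Route A — deposit SGD, sell forward: 1,300,000 × 1.003350 × 3.9792 = CNY 5,190,289.42.
Route B — convert at spot, deposit CNY: 1,300,000 × 3.8467 × 1.013133333 = CNY 5,066,385.99.
The quoted forward overvalues SGD, so borrow CNY, buy SGD at spot, deposit the SGD at 2.01%, and sell the proceeds forward at 3.9792.
Arbitrage profit = |5,190,289.42 − 5,066,385.99| = CNY 123,903.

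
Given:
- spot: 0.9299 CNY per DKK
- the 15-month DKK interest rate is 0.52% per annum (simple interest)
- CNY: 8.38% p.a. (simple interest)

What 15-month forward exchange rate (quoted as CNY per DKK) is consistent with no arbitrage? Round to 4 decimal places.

T = 15/12 years.
Growth of 1 CNY over T: 1 + 0.0838×15/12 = 1.104750.
DKK growth factor: 1 + 0.0052×15/12 = 1.006500.
CIP: F = S · (grow CNY)/(grow DKK) = 0.9299 × 1.104750/1.006500 = 1.020673 CNY per DKK.

1.0207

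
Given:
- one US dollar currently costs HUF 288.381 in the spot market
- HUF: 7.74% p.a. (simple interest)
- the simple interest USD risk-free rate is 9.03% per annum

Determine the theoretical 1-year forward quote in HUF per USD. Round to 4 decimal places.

284.9690

T = 1 year.
HUF accumulates by 1 + 0.0774×1 = 1.077400.
Growth of 1 USD over T: 1 + 0.0903×1 = 1.090300.
So F = 288.381 × 1.077400 / 1.090300 = 284.968990 (HUF/USD).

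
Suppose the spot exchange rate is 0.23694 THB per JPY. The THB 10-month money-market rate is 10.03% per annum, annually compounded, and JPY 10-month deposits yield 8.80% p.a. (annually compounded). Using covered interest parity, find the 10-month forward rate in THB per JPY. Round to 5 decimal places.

T = 10/12 years.
THB accumulates by (1 + 0.1003)^(10/12) = 1.0829106.
JPY growth factor: (1 + 0.0880)^(10/12) = 1.0728131.
Forward (THB per JPY) = 0.23694 × 1.0829106 / 1.0728131 = 0.2391701.

0.23917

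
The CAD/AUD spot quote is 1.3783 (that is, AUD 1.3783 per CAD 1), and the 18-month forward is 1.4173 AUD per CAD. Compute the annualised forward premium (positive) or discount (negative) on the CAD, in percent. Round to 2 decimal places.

+1.89%

T = 18/12 years.
(F − S)/S = (1.4173 − 1.3783)/1.3783 = 0.0282957.
Annualise by dividing by T: 0.0282957 / (18/12) = 0.018864 → 1.89%.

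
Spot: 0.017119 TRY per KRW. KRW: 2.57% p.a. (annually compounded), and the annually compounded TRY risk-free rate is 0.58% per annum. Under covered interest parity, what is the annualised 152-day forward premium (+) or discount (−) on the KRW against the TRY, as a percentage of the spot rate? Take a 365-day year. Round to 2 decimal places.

T = 152/365 years.
CIP forward (TRY per KRW) = 0.017119 × 1.0024113/1.0106233 = 0.016979897.
(F − S)/S ÷ T = (0.016979897 − 0.017119)/0.017119/(152/365) = -0.019512 → -1.95%.

-1.95%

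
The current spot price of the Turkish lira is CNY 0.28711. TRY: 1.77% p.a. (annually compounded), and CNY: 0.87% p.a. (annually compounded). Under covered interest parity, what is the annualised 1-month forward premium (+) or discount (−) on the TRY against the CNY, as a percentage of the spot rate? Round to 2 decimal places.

T = 1/12 years.
CIP forward (CNY per TRY) = 0.28711 × 1.0007221/1.0014632 = 0.28689753.
Annualised premium = (F − S)/S × (1/T) = (0.28689753 − 0.28711)/0.28711 ÷ (1/12) = -0.89%.

-0.89%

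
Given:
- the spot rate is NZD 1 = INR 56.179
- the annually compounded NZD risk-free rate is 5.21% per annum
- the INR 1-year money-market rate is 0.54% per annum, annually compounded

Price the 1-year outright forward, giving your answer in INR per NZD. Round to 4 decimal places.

T = 1 year.
Growth of 1 INR over T: (1 + 0.0054)^1 = 1.005400.
NZD growth factor: (1 + 0.0521)^1 = 1.052100.
CIP: F = S · (grow INR)/(grow NZD) = 56.179 × 1.005400/1.052100 = 53.685359 INR per NZD.

53.6854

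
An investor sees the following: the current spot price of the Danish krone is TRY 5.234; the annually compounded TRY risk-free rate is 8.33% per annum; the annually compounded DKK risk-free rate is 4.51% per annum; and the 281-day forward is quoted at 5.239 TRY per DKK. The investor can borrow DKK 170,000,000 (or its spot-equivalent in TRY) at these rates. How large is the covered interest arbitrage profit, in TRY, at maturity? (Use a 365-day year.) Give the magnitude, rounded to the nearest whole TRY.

T = 281/365 years.
Route A — deposit DKK, sell forward: 170,000,000 × 1.0345438859 × 5.239 = TRY 921,395,821.10.
Route B — convert at spot, deposit TRY: 170,000,000 × 5.234 × 1.06353496424 = TRY 946,312,140.48.
The quoted forward undervalues DKK, so borrow DKK, convert to TRY at spot, deposit the TRY at 8.33%, and buy DKK forward at 5.239 to cover the loan.
The gap between the two covered legs is TRY 24,916,319.

TRY 24,916,319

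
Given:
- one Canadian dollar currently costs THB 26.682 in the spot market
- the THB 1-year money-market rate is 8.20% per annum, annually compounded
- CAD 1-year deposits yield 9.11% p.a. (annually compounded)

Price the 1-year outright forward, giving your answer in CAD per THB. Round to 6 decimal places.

T = 1 year.
THB accumulates by (1 + 0.0820)^1 = 1.082000.
CAD accumulates by (1 + 0.0911)^1 = 1.091100.
So F = 26.682 × 1.082000 / 1.091100 = 26.45947 (THB/CAD).
Quoted the other way: 1/26.45947 = 0.037794 CAD per THB.

0.037794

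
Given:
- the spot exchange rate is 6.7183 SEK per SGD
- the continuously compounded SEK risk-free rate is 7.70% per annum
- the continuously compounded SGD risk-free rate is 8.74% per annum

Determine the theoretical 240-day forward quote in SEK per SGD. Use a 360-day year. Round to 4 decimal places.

T = 240/360 years.
SEK accumulates by e^(0.0770×240/360) = 1.0526737.
SGD growth factor: e^(0.0874×240/360) = 1.0599976.
CIP: F = S · (grow SEK)/(grow SGD) = 6.7183 × 1.0526737/1.0599976 = 6.671881 SEK per SGD.

6.6719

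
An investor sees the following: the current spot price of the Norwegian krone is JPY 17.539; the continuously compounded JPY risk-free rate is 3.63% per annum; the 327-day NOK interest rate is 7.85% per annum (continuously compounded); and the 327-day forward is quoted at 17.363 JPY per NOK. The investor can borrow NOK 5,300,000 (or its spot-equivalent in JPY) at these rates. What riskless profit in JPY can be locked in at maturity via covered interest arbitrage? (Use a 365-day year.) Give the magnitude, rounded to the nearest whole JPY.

T = 327/365 years.
Route A — deposit NOK, sell forward: 5,300,000 × 1.072859375 × 17.363 = JPY 98,728,703.84.
Route B — convert at spot, deposit JPY: 5,300,000 × 17.539 × 1.0330554031 = JPY 96,029,421.19.
The quoted forward overvalues NOK, so borrow JPY, buy NOK at spot, deposit the NOK at 7.85%, and sell the proceeds forward at 17.363.
Arbitrage profit = |98,728,703.84 − 96,029,421.19| = JPY 2,699,283.

JPY 2,699,283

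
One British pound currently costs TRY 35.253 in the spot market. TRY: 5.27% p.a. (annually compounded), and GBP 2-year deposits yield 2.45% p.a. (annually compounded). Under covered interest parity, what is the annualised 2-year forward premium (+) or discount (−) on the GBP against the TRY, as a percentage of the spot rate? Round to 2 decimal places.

+2.79%

T = 2 years.
F = S · g_TRY/g_GBP = 35.253 × 1.1081773/1.0496002 = 37.220433.
Annualised premium = (F − S)/S × (1/T) = (37.220433 − 35.253)/35.253 ÷ 2 = 2.79%.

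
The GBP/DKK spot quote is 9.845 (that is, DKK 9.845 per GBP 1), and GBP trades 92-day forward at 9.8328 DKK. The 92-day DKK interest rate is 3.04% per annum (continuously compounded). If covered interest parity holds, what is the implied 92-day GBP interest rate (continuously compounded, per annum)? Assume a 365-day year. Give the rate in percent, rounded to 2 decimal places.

3.53%

T = 92/365 years.
CIP gives F = S · g_DKK/g_GBP, so g_DKK/g_GBP = 9.8328/9.845 = 0.9987608.
DKK growth factor: e^(0.0304×92/365) = 1.0076919.
That pins the GBP growth at 1.0089422.
r = ln(1.0089422)/(92/365) = 0.035320 → 3.53%.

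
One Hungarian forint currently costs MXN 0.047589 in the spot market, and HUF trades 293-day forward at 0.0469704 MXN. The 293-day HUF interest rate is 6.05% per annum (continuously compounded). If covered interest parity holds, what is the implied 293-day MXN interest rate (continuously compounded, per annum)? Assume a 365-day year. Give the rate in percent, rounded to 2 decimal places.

4.42%

T = 293/365 years.
CIP gives F = S · g_MXN/g_HUF, so g_MXN/g_HUF = 0.0469704/0.047589 = 0.9870012.
The HUF side grows by e^(0.0605×293/365) = 1.0497644.
So the MXN growth factor = 1.0361187.
Take logs: ln 1.0361187 / (293/365) = 0.044201, so 4.42%.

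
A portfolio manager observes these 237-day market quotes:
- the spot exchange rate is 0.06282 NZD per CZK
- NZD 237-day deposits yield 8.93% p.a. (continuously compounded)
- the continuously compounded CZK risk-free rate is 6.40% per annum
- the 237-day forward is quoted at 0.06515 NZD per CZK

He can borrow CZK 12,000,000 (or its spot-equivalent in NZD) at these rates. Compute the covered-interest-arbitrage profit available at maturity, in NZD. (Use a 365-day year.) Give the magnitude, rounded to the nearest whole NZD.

NZD 16,130

T = 237/365 years.
Invest the CZK and cover forward: 12,000,000 × 1.04243171 × 0.06515 = NZD 814,973.11.
Convert at spot and invest in NZD: 12,000,000 × 0.06282 × 1.05969787 = NZD 798,842.64.
The quoted forward overvalues CZK, so borrow NZD, buy CZK at spot, deposit the CZK at 6.40%, and sell the proceeds forward at 0.06515.
The gap between the two covered legs is NZD 16,130.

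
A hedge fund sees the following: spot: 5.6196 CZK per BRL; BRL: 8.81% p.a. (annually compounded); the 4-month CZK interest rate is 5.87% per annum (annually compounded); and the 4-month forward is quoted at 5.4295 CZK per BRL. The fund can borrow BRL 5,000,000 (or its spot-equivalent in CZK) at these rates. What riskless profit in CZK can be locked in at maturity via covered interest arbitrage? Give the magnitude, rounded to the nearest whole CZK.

CZK 714,962

T = 4/12 years.
Invest the BRL and cover forward: 5,000,000 × 1.0285441461 × 5.4295 = CZK 27,922,402.21.
Convert at spot and invest in CZK: 5,000,000 × 5.6196 × 1.0191958291 = CZK 28,637,364.41.
The quoted forward undervalues BRL, so borrow BRL, convert to CZK at spot, deposit the CZK at 5.87%, and buy BRL forward at 5.4295 to cover the loan.
Profit = 28,637,364.41 − 27,922,402.21 = CZK 714,962.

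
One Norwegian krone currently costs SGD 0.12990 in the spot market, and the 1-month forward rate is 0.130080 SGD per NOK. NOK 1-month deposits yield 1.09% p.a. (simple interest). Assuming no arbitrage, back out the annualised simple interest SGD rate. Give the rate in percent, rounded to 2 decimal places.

T = 1/12 years.
By CIP, F/S equals the SGD-to-NOK growth ratio: 0.13008/0.1299 = 1.0013857.
NOK growth factor: 1 + 0.0109×1/12 = 1.0009083.
Hence g_SGD = 1.0022953.
(1.0022953 − 1)/T = 0.027544, i.e. 2.75%.

2.75%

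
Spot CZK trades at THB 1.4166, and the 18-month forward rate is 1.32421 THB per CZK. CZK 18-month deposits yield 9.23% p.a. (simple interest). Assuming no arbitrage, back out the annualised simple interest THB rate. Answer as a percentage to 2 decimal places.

4.28%

T = 18/12 years.
F/S = 1.32421/1.4166 = 0.9347805 = (growth of THB) / (growth of CZK).
The CZK side grows by 1 + 0.0923×18/12 = 1.138450.
Hence g_THB = 1.0642009.
r = (1.0642009 − 1)/(18/12) = 0.042801 → 4.28%.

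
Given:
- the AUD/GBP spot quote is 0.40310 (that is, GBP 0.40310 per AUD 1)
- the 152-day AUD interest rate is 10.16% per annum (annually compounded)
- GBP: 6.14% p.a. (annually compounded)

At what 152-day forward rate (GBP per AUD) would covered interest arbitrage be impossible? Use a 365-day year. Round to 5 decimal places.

T = 152/365 years.
GBP growth factor: (1 + 0.0614)^(152/365) = 1.0251255.
Growth of 1 AUD over T: (1 + 0.1016)^(152/365) = 1.041119.
CIP: F = S · (grow GBP)/(grow AUD) = 0.4031 × 1.0251255/1.041119 = 0.3969076 GBP per AUD.

0.39691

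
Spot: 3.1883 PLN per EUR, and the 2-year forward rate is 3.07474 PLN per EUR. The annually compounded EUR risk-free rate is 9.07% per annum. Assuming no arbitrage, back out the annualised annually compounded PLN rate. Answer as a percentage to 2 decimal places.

T = 2 years.
F/S = 3.07474/3.1883 = 0.9643823 = (growth of PLN) / (growth of EUR).
The EUR side grows by (1 + 0.0907)^2 = 1.1896265.
So the PLN growth factor = 1.1472547.
r = 1.1472547^(1/2) − 1 = 0.071100 → 7.11%.

7.11%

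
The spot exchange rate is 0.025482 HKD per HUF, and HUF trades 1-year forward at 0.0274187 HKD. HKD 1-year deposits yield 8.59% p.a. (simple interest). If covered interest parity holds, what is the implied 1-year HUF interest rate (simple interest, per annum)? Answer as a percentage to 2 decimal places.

0.92%

T = 1 year.
F/S = 0.0274187/0.025482 = 1.0760027 = (growth of HKD) / (growth of HUF).
The HKD side grows by 1 + 0.0859×1 = 1.085900.
So the HUF growth factor = 1.0091982.
(1.0091982 − 1)/T = 0.009198, i.e. 0.92%.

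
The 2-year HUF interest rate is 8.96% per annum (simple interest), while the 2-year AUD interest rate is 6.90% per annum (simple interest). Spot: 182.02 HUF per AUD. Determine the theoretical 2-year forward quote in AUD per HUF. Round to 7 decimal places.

0.0053020

T = 2 years.
HUF growth factor: 1 + 0.0896×2 = 1.179200.
AUD accumulates by 1 + 0.0690×2 = 1.138000.
So F = 182.02 × 1.179200 / 1.138000 = 188.6098 (HUF/AUD).
Invert for AUD per HUF: 1 / 188.6098 = 0.0053020.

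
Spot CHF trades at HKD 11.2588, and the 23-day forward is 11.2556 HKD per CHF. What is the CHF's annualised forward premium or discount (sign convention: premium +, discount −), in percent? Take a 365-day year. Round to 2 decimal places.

T = 23/365 years.
CHF trades forward at -0.02842% vs spot over the period.
×(1/T) gives -0.45% p.a.

-0.45%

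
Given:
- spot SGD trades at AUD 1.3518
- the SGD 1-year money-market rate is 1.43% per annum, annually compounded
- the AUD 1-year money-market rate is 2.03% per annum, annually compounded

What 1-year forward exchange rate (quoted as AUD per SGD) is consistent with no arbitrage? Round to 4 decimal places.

1.3598

T = 1 year.
AUD accumulates by (1 + 0.0203)^1 = 1.020300.
Growth of 1 SGD over T: (1 + 0.0143)^1 = 1.014300.
Forward (AUD per SGD) = 1.3518 × 1.020300 / 1.014300 = 1.359796.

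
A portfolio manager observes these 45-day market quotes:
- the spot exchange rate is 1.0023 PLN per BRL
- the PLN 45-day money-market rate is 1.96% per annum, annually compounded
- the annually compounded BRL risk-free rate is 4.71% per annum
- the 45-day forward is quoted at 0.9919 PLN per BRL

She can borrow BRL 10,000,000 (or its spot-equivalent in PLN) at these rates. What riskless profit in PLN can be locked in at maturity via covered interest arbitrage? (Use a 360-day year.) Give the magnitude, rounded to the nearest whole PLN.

T = 45/360 years.
Keep in BRL, deliver into the forward: 10,000,000·1.0057696354·0.9919 = PLN 9,976,229.01.
Swap to PLN now, deposit: 10,000,000·1.0023·1.002429245 = PLN 10,047,348.32.
The quoted forward undervalues BRL, so borrow BRL, convert to PLN at spot, deposit the PLN at 1.96%, and buy BRL forward at 0.9919 to cover the loan.
Arbitrage profit = |9,976,229.01 − 10,047,348.32| = PLN 71,119.

PLN 71,119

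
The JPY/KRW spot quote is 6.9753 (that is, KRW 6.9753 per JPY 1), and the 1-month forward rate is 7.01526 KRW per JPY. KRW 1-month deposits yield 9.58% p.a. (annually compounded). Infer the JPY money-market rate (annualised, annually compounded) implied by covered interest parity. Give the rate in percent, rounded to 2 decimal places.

T = 1/12 years.
By CIP, F/S equals the KRW-to-JPY growth ratio: 7.01526/6.9753 = 1.0057288.
KRW growth factor: (1 + 0.0958)^(1/12) = 1.0076529.
That pins the JPY growth at 1.0019131.
r = 1.0019131^(12/1) − 1 = 0.023200 → 2.32%.

2.32%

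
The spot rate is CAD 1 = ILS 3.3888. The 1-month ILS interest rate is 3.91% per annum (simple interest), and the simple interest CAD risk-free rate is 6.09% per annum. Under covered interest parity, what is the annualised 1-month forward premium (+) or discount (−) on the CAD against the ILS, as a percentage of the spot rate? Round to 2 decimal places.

-2.17%

T = 1/12 years.
No-arbitrage forward: 3.3888 × 1.0032583 / 1.005075 = 3.3826747 ILS/CAD.
(F − S)/S ÷ T = (3.3826747 − 3.3888)/3.3888/(1/12) = -0.021690 → -2.17%.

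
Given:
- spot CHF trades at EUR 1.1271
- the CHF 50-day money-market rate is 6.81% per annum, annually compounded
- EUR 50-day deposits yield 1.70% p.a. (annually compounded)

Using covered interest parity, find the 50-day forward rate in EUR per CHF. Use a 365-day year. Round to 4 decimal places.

T = 50/365 years.
EUR accumulates by (1 + 0.0170)^(50/365) = 1.0023119.
CHF growth factor: (1 + 0.0681)^(50/365) = 1.0090657.
So F = 1.1271 × 1.0023119 / 1.0090657 = 1.119556 (EUR/CHF).

1.1196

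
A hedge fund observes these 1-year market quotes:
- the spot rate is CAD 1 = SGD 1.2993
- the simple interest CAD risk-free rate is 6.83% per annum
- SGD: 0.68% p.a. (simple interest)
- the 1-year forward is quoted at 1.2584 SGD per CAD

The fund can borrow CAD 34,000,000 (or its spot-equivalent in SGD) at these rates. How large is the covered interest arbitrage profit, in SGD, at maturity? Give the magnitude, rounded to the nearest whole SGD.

T = 1 year.
Keep in CAD, deliver into the forward: 34,000,000·1.068300·1.2584 = SGD 45,707,856.48.
Swap to SGD now, deposit: 34,000,000·1.2993·1.006800 = SGD 44,476,598.16.
The quoted forward overvalues CAD, so borrow SGD, buy CAD at spot, deposit the CAD at 6.83%, and sell the proceeds forward at 1.2584.
Profit = 45,707,856.48 − 44,476,598.16 = SGD 1,231,258.

SGD 1,231,258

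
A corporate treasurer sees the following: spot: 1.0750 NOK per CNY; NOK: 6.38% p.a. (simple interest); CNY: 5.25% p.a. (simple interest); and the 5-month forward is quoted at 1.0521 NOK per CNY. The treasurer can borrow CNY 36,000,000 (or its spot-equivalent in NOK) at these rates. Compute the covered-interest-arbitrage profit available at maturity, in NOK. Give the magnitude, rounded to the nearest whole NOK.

T = 5/12 years.
Invest the CNY and cover forward: 36,000,000 × 1.021875 × 1.0521 = NOK 38,704,128.75.
Convert at spot and invest in NOK: 36,000,000 × 1.0750 × 1.0265833333 = NOK 39,728,775.00.
The quoted forward undervalues CNY, so borrow CNY, convert to NOK at spot, deposit the NOK at 6.38%, and buy CNY forward at 1.0521 to cover the loan.
The gap between the two covered legs is NOK 1,024,646.

NOK 1,024,646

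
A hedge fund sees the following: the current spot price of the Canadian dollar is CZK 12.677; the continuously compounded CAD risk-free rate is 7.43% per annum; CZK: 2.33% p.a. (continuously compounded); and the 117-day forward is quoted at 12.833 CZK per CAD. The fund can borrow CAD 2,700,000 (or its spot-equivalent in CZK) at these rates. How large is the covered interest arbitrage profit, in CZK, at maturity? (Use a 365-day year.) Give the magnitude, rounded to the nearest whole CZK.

T = 117/365 years.
Invest the CAD and cover forward: 2,700,000 × 1.0241025953 × 12.833 = CZK 35,484,233.23.
Convert at spot and invest in CZK: 2,700,000 × 12.677 × 1.0074967279 = CZK 34,484,497.25.
The quoted forward overvalues CAD, so borrow CZK, buy CAD at spot, deposit the CAD at 7.43%, and sell the proceeds forward at 12.833.
Profit = 35,484,233.23 − 34,484,497.25 = CZK 999,736.

CZK 999,736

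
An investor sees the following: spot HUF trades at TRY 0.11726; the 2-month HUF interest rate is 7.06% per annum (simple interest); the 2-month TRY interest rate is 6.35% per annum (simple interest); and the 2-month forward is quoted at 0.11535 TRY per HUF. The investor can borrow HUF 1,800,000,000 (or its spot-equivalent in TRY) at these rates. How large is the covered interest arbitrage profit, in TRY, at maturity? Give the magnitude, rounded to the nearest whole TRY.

T = 2/12 years.
Invest the HUF and cover forward: 1,800,000,000 × 1.01176666667 × 0.11535 = TRY 210,073,113.00.
Convert at spot and invest in TRY: 1,800,000,000 × 0.11726 × 1.01058333333 = TRY 213,301,803.00.
The quoted forward undervalues HUF, so borrow HUF, convert to TRY at spot, deposit the TRY at 6.35%, and buy HUF forward at 0.11535 to cover the loan.
The gap between the two covered legs is TRY 3,228,690.

TRY 3,228,690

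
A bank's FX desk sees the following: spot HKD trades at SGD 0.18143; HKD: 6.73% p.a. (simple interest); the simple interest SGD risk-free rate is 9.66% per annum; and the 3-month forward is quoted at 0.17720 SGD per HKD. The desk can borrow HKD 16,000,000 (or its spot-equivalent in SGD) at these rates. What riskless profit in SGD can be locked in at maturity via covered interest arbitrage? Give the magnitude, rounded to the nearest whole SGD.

T = 3/12 years.
Invest the HKD and cover forward: 16,000,000 × 1.016825 × 0.17720 = SGD 2,882,902.24.
Convert at spot and invest in SGD: 16,000,000 × 0.18143 × 1.024150 = SGD 2,972,984.55.
The quoted forward undervalues HKD, so borrow HKD, convert to SGD at spot, deposit the SGD at 9.66%, and buy HKD forward at 0.17720 to cover the loan.
Profit = 2,972,984.55 − 2,882,902.24 = SGD 90,082.

SGD 90,082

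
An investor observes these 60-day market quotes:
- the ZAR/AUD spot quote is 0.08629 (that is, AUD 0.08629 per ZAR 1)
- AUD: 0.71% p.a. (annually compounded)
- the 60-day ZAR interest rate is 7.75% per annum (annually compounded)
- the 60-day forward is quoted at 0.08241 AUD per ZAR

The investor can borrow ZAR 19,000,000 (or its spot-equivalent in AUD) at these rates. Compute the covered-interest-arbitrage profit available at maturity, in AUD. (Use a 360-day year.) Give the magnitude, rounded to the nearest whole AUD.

AUD 56,053

T = 60/360 years.
Invest the ZAR and cover forward: 19,000,000 × 1.012518297 × 0.08241 = AUD 1,585,391.02.
Convert at spot and invest in AUD: 19,000,000 × 0.08629 × 1.001179848 = AUD 1,641,444.37.
The quoted forward undervalues ZAR, so borrow ZAR, convert to AUD at spot, deposit the AUD at 0.71%, and buy ZAR forward at 0.08241 to cover the loan.
The gap between the two covered legs is AUD 56,053.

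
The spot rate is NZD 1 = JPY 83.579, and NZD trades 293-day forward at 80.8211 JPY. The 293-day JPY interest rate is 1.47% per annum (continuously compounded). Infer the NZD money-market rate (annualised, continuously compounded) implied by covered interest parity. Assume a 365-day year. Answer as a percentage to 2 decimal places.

T = 293/365 years.
By CIP, F/S equals the JPY-to-NZD growth ratio: 80.8211/83.579 = 0.9670025.
JPY growth factor: e^(0.0147×293/365) = 1.0118702.
Hence g_NZD = 1.0463987.
r = ln(1.0463987)/(293/365) = 0.056500 → 5.65%.

5.65%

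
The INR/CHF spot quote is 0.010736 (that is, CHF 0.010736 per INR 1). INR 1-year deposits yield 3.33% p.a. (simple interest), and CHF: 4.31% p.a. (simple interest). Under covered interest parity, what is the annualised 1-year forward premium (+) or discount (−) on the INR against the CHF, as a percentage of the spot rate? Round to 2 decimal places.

+0.95%

T = 1 year.
CIP forward (CHF per INR) = 0.010736 × 1.043100/1.033300 = 0.010837822.
(F − S)/S ÷ T = (0.010837822 − 0.010736)/0.010736/1 = 0.009484 → 0.95%.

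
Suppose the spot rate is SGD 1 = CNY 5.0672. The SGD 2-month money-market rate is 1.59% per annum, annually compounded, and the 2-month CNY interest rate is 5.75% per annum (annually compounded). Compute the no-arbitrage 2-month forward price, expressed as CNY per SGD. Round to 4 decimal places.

5.1012

T = 2/12 years.
Growth of 1 CNY over T: (1 + 0.0575)^(2/12) = 1.0093615.
Growth of 1 SGD over T: (1 + 0.0159)^(2/12) = 1.0026326.
CIP: F = S · (grow CNY)/(grow SGD) = 5.0672 × 1.0093615/1.0026326 = 5.101207 CNY per SGD.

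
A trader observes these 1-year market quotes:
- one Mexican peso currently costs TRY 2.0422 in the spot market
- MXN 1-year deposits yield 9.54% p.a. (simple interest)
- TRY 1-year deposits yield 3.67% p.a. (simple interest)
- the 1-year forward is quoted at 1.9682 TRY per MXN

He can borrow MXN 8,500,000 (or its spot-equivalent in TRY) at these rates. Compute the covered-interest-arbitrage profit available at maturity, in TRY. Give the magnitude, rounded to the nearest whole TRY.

T = 1 year.
Keep in MXN, deliver into the forward: 8,500,000·1.095400·1.9682 = TRY 18,325,713.38.
Swap to TRY now, deposit: 8,500,000·2.0422·1.036700 = TRY 17,995,764.29.
The quoted forward overvalues MXN, so borrow TRY, buy MXN at spot, deposit the MXN at 9.54%, and sell the proceeds forward at 1.9682.
The gap between the two covered legs is TRY 329,949.

TRY 329,949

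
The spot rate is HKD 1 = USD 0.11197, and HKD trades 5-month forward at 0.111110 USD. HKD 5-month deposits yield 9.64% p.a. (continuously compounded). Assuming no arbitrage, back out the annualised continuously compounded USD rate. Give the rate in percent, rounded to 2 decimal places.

T = 5/12 years.
F/S = 0.11111/0.11197 = 0.9923194 = (growth of USD) / (growth of HKD).
The HKD side grows by e^(0.0964×5/12) = 1.0409843.
So the USD growth factor = 1.0329889.
r = ln(1.0329889)/(5/12) = 0.077895 → 7.79%.

7.79%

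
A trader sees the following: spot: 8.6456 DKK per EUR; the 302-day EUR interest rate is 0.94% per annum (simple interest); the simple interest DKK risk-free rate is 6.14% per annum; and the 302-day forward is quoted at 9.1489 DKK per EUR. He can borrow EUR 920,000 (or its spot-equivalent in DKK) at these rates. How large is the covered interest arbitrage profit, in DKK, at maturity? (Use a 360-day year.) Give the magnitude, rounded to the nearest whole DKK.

T = 302/360 years.
Keep in EUR, deliver into the forward: 920,000·1.007885556·9.1489 = DKK 8,483,360.63.
Swap to DKK now, deposit: 920,000·8.6456·1.051507778 = DKK 8,363,642.39.
The quoted forward overvalues EUR, so borrow DKK, buy EUR at spot, deposit the EUR at 0.94%, and sell the proceeds forward at 9.1489.
Profit = 8,483,360.63 − 8,363,642.39 = DKK 119,718.

DKK 119,718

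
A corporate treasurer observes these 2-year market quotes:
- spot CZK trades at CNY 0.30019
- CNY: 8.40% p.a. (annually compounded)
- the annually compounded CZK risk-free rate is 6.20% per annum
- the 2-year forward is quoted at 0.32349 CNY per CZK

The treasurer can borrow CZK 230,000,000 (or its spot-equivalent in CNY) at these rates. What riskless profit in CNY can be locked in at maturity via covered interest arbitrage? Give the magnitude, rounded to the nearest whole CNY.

CNY 2,784,425

T = 2 years.
Keep in CZK, deliver into the forward: 230,000,000·1.127844·0.32349 = CNY 83,914,638.78.
Swap to CNY now, deposit: 230,000,000·0.30019·1.175056 = CNY 81,130,213.95.
The quoted forward overvalues CZK, so borrow CNY, buy CZK at spot, deposit the CZK at 6.20%, and sell the proceeds forward at 0.32349.
Profit = 83,914,638.78 − 81,130,213.95 = CNY 2,784,425.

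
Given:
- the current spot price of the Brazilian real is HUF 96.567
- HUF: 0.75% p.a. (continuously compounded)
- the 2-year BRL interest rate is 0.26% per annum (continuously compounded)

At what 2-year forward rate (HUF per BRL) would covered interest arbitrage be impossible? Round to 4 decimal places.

97.5180

T = 2 years.
HUF growth factor: e^(0.0075×2) = 1.01511306.
BRL growth factor: e^(0.0026×2) = 1.00521354.
So F = 96.567 × 1.01511306 / 1.00521354 = 97.518009 (HUF/BRL).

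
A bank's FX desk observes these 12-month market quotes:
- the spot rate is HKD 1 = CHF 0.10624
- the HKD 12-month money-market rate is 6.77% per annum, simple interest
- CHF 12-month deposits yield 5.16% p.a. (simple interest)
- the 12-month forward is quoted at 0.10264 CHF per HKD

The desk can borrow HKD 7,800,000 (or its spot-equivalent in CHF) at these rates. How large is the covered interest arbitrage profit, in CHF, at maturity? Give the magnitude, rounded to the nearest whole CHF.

T = 1 year.
Keep in HKD, deliver into the forward: 7,800,000·1.067700·0.10264 = CHF 854,792.08.
Swap to CHF now, deposit: 7,800,000·0.10624·1.051600 = CHF 871,431.48.
The quoted forward undervalues HKD, so borrow HKD, convert to CHF at spot, deposit the CHF at 5.16%, and buy HKD forward at 0.10264 to cover the loan.
Profit = 871,431.48 − 854,792.08 = CHF 16,639.

CHF 16,639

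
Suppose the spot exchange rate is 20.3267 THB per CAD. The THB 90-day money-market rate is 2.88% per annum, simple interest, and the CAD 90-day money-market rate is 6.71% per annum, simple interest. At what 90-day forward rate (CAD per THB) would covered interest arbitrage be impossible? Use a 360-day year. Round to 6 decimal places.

0.049664

T = 90/360 years.
THB growth factor: 1 + 0.0288×90/360 = 1.007200.
Growth of 1 CAD over T: 1 + 0.0671×90/360 = 1.016775.
So F = 20.3267 × 1.007200 / 1.016775 = 20.13528 (THB/CAD).
Quoted the other way: 1/20.13528 = 0.049664 CAD per THB.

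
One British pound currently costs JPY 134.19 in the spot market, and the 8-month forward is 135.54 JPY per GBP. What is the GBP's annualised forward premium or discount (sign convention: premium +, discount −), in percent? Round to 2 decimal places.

T = 8/12 years.
(F − S)/S = (135.54 − 134.19)/134.19 = 0.0100604.
Per annum: 0.0100604 / (8/12) = 0.015091 = 1.51%.

+1.51%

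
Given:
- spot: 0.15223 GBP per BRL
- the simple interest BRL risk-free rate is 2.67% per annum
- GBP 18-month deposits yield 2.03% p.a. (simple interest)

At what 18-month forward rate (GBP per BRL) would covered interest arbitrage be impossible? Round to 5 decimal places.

T = 18/12 years.
Growth of 1 GBP over T: 1 + 0.0203×18/12 = 1.030450.
BRL growth factor: 1 + 0.0267×18/12 = 1.040050.
So F = 0.15223 × 1.030450 / 1.040050 = 0.1508249 (GBP/BRL).

0.15082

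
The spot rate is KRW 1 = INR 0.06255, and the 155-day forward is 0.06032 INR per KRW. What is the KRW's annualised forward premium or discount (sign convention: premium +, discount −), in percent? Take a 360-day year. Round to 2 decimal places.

T = 155/360 years.
KRW trades forward at -3.56515% vs spot over the period.
Annualise by dividing by T: -0.0356515 / (155/360) = -0.082803 → -8.28%.

-8.28%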